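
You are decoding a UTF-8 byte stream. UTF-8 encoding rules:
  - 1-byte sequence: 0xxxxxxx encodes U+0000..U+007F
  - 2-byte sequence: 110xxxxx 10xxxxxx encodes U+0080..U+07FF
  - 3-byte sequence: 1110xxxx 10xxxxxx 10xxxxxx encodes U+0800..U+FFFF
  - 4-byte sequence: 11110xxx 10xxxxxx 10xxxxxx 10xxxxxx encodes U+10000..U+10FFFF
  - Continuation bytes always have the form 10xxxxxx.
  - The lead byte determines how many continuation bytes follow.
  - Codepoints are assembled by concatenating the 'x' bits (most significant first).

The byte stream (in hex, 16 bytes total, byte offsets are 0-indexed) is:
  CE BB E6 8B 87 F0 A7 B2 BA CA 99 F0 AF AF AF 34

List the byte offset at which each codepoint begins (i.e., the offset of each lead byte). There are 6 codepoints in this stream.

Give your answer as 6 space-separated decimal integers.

Byte[0]=CE: 2-byte lead, need 1 cont bytes. acc=0xE
Byte[1]=BB: continuation. acc=(acc<<6)|0x3B=0x3BB
Completed: cp=U+03BB (starts at byte 0)
Byte[2]=E6: 3-byte lead, need 2 cont bytes. acc=0x6
Byte[3]=8B: continuation. acc=(acc<<6)|0x0B=0x18B
Byte[4]=87: continuation. acc=(acc<<6)|0x07=0x62C7
Completed: cp=U+62C7 (starts at byte 2)
Byte[5]=F0: 4-byte lead, need 3 cont bytes. acc=0x0
Byte[6]=A7: continuation. acc=(acc<<6)|0x27=0x27
Byte[7]=B2: continuation. acc=(acc<<6)|0x32=0x9F2
Byte[8]=BA: continuation. acc=(acc<<6)|0x3A=0x27CBA
Completed: cp=U+27CBA (starts at byte 5)
Byte[9]=CA: 2-byte lead, need 1 cont bytes. acc=0xA
Byte[10]=99: continuation. acc=(acc<<6)|0x19=0x299
Completed: cp=U+0299 (starts at byte 9)
Byte[11]=F0: 4-byte lead, need 3 cont bytes. acc=0x0
Byte[12]=AF: continuation. acc=(acc<<6)|0x2F=0x2F
Byte[13]=AF: continuation. acc=(acc<<6)|0x2F=0xBEF
Byte[14]=AF: continuation. acc=(acc<<6)|0x2F=0x2FBEF
Completed: cp=U+2FBEF (starts at byte 11)
Byte[15]=34: 1-byte ASCII. cp=U+0034

Answer: 0 2 5 9 11 15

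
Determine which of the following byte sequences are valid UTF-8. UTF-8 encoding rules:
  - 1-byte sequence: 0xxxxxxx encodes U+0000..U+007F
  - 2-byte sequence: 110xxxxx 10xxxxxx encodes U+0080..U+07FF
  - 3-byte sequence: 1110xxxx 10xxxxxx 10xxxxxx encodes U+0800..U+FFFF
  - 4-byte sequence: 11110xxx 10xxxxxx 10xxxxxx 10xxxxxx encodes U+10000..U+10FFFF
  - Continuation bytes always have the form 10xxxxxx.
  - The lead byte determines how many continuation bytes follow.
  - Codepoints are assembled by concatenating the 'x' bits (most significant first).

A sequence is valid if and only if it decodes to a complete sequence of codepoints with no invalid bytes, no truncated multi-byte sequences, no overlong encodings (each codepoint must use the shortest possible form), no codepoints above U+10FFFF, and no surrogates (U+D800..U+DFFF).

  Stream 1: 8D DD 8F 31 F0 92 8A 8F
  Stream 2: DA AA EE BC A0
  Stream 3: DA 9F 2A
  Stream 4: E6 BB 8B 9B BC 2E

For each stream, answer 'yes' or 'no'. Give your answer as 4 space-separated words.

Answer: no yes yes no

Derivation:
Stream 1: error at byte offset 0. INVALID
Stream 2: decodes cleanly. VALID
Stream 3: decodes cleanly. VALID
Stream 4: error at byte offset 3. INVALID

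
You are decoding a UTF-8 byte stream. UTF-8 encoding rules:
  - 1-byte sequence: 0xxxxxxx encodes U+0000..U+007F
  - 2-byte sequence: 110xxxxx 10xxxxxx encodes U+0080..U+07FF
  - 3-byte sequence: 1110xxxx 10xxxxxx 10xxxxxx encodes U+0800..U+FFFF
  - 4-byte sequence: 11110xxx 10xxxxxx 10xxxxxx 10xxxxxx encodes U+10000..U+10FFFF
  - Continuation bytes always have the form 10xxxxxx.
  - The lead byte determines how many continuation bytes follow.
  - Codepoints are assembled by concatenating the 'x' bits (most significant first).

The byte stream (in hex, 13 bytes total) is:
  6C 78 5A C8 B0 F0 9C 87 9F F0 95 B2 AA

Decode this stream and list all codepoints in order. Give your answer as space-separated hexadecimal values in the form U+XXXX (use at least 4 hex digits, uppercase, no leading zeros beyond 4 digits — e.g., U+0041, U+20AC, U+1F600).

Byte[0]=6C: 1-byte ASCII. cp=U+006C
Byte[1]=78: 1-byte ASCII. cp=U+0078
Byte[2]=5A: 1-byte ASCII. cp=U+005A
Byte[3]=C8: 2-byte lead, need 1 cont bytes. acc=0x8
Byte[4]=B0: continuation. acc=(acc<<6)|0x30=0x230
Completed: cp=U+0230 (starts at byte 3)
Byte[5]=F0: 4-byte lead, need 3 cont bytes. acc=0x0
Byte[6]=9C: continuation. acc=(acc<<6)|0x1C=0x1C
Byte[7]=87: continuation. acc=(acc<<6)|0x07=0x707
Byte[8]=9F: continuation. acc=(acc<<6)|0x1F=0x1C1DF
Completed: cp=U+1C1DF (starts at byte 5)
Byte[9]=F0: 4-byte lead, need 3 cont bytes. acc=0x0
Byte[10]=95: continuation. acc=(acc<<6)|0x15=0x15
Byte[11]=B2: continuation. acc=(acc<<6)|0x32=0x572
Byte[12]=AA: continuation. acc=(acc<<6)|0x2A=0x15CAA
Completed: cp=U+15CAA (starts at byte 9)

Answer: U+006C U+0078 U+005A U+0230 U+1C1DF U+15CAA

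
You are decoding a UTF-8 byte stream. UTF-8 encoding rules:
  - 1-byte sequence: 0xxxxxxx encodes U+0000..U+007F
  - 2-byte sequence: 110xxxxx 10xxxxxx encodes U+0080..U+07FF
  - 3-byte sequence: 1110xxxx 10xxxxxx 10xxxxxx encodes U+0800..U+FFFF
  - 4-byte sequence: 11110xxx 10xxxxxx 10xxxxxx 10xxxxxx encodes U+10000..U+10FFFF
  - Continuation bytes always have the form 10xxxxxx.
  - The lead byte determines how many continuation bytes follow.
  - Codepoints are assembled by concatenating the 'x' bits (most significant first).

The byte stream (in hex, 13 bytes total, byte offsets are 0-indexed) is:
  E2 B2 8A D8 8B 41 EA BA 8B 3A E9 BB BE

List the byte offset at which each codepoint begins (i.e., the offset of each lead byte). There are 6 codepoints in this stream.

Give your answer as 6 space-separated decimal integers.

Byte[0]=E2: 3-byte lead, need 2 cont bytes. acc=0x2
Byte[1]=B2: continuation. acc=(acc<<6)|0x32=0xB2
Byte[2]=8A: continuation. acc=(acc<<6)|0x0A=0x2C8A
Completed: cp=U+2C8A (starts at byte 0)
Byte[3]=D8: 2-byte lead, need 1 cont bytes. acc=0x18
Byte[4]=8B: continuation. acc=(acc<<6)|0x0B=0x60B
Completed: cp=U+060B (starts at byte 3)
Byte[5]=41: 1-byte ASCII. cp=U+0041
Byte[6]=EA: 3-byte lead, need 2 cont bytes. acc=0xA
Byte[7]=BA: continuation. acc=(acc<<6)|0x3A=0x2BA
Byte[8]=8B: continuation. acc=(acc<<6)|0x0B=0xAE8B
Completed: cp=U+AE8B (starts at byte 6)
Byte[9]=3A: 1-byte ASCII. cp=U+003A
Byte[10]=E9: 3-byte lead, need 2 cont bytes. acc=0x9
Byte[11]=BB: continuation. acc=(acc<<6)|0x3B=0x27B
Byte[12]=BE: continuation. acc=(acc<<6)|0x3E=0x9EFE
Completed: cp=U+9EFE (starts at byte 10)

Answer: 0 3 5 6 9 10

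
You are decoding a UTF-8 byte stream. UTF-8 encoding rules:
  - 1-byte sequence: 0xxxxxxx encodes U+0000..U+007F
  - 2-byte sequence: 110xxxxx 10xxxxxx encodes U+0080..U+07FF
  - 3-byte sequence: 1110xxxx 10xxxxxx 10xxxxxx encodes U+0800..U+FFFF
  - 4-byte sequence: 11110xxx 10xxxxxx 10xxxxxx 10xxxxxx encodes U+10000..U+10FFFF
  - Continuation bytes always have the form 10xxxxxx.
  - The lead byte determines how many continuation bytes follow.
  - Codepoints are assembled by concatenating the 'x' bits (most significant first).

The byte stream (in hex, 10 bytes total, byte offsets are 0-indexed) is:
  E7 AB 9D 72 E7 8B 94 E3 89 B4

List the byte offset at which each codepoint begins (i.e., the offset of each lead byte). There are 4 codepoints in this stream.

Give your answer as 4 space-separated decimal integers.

Byte[0]=E7: 3-byte lead, need 2 cont bytes. acc=0x7
Byte[1]=AB: continuation. acc=(acc<<6)|0x2B=0x1EB
Byte[2]=9D: continuation. acc=(acc<<6)|0x1D=0x7ADD
Completed: cp=U+7ADD (starts at byte 0)
Byte[3]=72: 1-byte ASCII. cp=U+0072
Byte[4]=E7: 3-byte lead, need 2 cont bytes. acc=0x7
Byte[5]=8B: continuation. acc=(acc<<6)|0x0B=0x1CB
Byte[6]=94: continuation. acc=(acc<<6)|0x14=0x72D4
Completed: cp=U+72D4 (starts at byte 4)
Byte[7]=E3: 3-byte lead, need 2 cont bytes. acc=0x3
Byte[8]=89: continuation. acc=(acc<<6)|0x09=0xC9
Byte[9]=B4: continuation. acc=(acc<<6)|0x34=0x3274
Completed: cp=U+3274 (starts at byte 7)

Answer: 0 3 4 7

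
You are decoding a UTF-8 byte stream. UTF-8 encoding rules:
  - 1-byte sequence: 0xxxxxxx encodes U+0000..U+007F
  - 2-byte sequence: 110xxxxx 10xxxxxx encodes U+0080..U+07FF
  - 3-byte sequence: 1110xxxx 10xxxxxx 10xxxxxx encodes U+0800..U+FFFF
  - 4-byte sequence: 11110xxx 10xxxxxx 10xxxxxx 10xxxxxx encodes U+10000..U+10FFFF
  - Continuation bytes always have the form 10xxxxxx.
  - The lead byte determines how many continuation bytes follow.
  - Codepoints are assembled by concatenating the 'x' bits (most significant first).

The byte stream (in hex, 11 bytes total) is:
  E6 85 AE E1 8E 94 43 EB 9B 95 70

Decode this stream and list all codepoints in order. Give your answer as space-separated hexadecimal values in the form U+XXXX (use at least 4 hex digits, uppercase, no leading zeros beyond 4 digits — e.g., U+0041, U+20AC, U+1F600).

Answer: U+616E U+1394 U+0043 U+B6D5 U+0070

Derivation:
Byte[0]=E6: 3-byte lead, need 2 cont bytes. acc=0x6
Byte[1]=85: continuation. acc=(acc<<6)|0x05=0x185
Byte[2]=AE: continuation. acc=(acc<<6)|0x2E=0x616E
Completed: cp=U+616E (starts at byte 0)
Byte[3]=E1: 3-byte lead, need 2 cont bytes. acc=0x1
Byte[4]=8E: continuation. acc=(acc<<6)|0x0E=0x4E
Byte[5]=94: continuation. acc=(acc<<6)|0x14=0x1394
Completed: cp=U+1394 (starts at byte 3)
Byte[6]=43: 1-byte ASCII. cp=U+0043
Byte[7]=EB: 3-byte lead, need 2 cont bytes. acc=0xB
Byte[8]=9B: continuation. acc=(acc<<6)|0x1B=0x2DB
Byte[9]=95: continuation. acc=(acc<<6)|0x15=0xB6D5
Completed: cp=U+B6D5 (starts at byte 7)
Byte[10]=70: 1-byte ASCII. cp=U+0070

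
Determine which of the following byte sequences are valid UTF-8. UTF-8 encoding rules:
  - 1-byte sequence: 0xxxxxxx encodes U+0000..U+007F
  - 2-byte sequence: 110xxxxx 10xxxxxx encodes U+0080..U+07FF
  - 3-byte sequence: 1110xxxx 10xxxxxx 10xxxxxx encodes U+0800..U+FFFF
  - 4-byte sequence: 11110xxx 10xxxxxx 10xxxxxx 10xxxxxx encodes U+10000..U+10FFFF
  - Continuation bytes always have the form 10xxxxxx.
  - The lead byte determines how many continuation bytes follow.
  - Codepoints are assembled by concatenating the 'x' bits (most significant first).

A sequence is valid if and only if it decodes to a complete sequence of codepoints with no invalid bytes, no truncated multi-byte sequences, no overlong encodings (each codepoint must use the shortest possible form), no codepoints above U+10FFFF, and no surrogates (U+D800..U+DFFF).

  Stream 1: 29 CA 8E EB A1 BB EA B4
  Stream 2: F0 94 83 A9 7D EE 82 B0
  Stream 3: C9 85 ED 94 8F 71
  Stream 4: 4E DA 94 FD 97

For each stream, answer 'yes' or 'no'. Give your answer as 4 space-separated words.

Stream 1: error at byte offset 8. INVALID
Stream 2: decodes cleanly. VALID
Stream 3: decodes cleanly. VALID
Stream 4: error at byte offset 3. INVALID

Answer: no yes yes no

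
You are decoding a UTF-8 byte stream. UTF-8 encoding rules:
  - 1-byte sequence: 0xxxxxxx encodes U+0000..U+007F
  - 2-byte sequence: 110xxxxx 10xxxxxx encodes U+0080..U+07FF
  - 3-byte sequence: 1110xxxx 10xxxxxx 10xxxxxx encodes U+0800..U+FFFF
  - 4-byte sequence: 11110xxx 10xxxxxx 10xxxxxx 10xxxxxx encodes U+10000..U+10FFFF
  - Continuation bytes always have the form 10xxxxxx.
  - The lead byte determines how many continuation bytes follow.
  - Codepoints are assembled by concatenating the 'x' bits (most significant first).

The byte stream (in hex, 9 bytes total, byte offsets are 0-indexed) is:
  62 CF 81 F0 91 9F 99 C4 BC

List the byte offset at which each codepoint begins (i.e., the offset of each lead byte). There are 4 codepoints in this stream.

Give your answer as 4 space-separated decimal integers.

Byte[0]=62: 1-byte ASCII. cp=U+0062
Byte[1]=CF: 2-byte lead, need 1 cont bytes. acc=0xF
Byte[2]=81: continuation. acc=(acc<<6)|0x01=0x3C1
Completed: cp=U+03C1 (starts at byte 1)
Byte[3]=F0: 4-byte lead, need 3 cont bytes. acc=0x0
Byte[4]=91: continuation. acc=(acc<<6)|0x11=0x11
Byte[5]=9F: continuation. acc=(acc<<6)|0x1F=0x45F
Byte[6]=99: continuation. acc=(acc<<6)|0x19=0x117D9
Completed: cp=U+117D9 (starts at byte 3)
Byte[7]=C4: 2-byte lead, need 1 cont bytes. acc=0x4
Byte[8]=BC: continuation. acc=(acc<<6)|0x3C=0x13C
Completed: cp=U+013C (starts at byte 7)

Answer: 0 1 3 7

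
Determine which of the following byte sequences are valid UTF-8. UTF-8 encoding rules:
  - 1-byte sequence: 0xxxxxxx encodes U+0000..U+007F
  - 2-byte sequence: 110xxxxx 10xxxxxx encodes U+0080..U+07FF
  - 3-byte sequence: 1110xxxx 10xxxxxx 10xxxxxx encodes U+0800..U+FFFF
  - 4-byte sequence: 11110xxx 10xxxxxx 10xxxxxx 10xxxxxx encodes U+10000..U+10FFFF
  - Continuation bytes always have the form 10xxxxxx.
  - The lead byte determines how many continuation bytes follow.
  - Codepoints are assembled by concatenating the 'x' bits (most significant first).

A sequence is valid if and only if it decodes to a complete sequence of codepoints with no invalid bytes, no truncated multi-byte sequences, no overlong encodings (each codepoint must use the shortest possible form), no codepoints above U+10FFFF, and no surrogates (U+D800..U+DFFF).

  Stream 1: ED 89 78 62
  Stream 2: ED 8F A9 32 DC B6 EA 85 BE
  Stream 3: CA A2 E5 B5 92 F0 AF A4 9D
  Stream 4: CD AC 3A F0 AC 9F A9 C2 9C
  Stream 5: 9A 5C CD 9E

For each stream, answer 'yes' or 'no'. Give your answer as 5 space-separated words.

Stream 1: error at byte offset 2. INVALID
Stream 2: decodes cleanly. VALID
Stream 3: decodes cleanly. VALID
Stream 4: decodes cleanly. VALID
Stream 5: error at byte offset 0. INVALID

Answer: no yes yes yes no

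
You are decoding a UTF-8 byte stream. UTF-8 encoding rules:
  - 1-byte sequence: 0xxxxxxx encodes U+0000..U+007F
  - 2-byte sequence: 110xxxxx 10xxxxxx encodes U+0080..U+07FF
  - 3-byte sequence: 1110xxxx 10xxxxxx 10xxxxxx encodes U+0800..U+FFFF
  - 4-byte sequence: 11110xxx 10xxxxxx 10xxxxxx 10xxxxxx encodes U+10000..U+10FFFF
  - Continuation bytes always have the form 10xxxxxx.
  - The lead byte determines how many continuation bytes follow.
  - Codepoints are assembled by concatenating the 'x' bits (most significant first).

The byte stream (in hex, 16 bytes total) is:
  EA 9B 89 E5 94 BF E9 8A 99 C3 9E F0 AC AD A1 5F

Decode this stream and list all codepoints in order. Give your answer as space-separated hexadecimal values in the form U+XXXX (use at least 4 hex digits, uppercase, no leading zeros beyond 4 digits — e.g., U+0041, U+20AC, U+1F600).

Answer: U+A6C9 U+553F U+9299 U+00DE U+2CB61 U+005F

Derivation:
Byte[0]=EA: 3-byte lead, need 2 cont bytes. acc=0xA
Byte[1]=9B: continuation. acc=(acc<<6)|0x1B=0x29B
Byte[2]=89: continuation. acc=(acc<<6)|0x09=0xA6C9
Completed: cp=U+A6C9 (starts at byte 0)
Byte[3]=E5: 3-byte lead, need 2 cont bytes. acc=0x5
Byte[4]=94: continuation. acc=(acc<<6)|0x14=0x154
Byte[5]=BF: continuation. acc=(acc<<6)|0x3F=0x553F
Completed: cp=U+553F (starts at byte 3)
Byte[6]=E9: 3-byte lead, need 2 cont bytes. acc=0x9
Byte[7]=8A: continuation. acc=(acc<<6)|0x0A=0x24A
Byte[8]=99: continuation. acc=(acc<<6)|0x19=0x9299
Completed: cp=U+9299 (starts at byte 6)
Byte[9]=C3: 2-byte lead, need 1 cont bytes. acc=0x3
Byte[10]=9E: continuation. acc=(acc<<6)|0x1E=0xDE
Completed: cp=U+00DE (starts at byte 9)
Byte[11]=F0: 4-byte lead, need 3 cont bytes. acc=0x0
Byte[12]=AC: continuation. acc=(acc<<6)|0x2C=0x2C
Byte[13]=AD: continuation. acc=(acc<<6)|0x2D=0xB2D
Byte[14]=A1: continuation. acc=(acc<<6)|0x21=0x2CB61
Completed: cp=U+2CB61 (starts at byte 11)
Byte[15]=5F: 1-byte ASCII. cp=U+005F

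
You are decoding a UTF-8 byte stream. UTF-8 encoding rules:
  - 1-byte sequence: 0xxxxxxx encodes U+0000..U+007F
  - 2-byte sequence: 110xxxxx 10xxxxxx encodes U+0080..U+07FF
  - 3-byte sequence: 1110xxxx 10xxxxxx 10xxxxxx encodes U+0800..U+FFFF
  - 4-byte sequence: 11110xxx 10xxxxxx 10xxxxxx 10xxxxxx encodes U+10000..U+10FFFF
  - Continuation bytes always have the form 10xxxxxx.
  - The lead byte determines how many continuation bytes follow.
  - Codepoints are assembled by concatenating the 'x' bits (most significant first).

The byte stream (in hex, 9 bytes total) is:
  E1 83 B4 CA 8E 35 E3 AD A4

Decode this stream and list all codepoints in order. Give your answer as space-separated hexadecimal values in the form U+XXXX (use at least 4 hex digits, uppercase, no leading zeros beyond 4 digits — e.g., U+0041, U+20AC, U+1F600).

Byte[0]=E1: 3-byte lead, need 2 cont bytes. acc=0x1
Byte[1]=83: continuation. acc=(acc<<6)|0x03=0x43
Byte[2]=B4: continuation. acc=(acc<<6)|0x34=0x10F4
Completed: cp=U+10F4 (starts at byte 0)
Byte[3]=CA: 2-byte lead, need 1 cont bytes. acc=0xA
Byte[4]=8E: continuation. acc=(acc<<6)|0x0E=0x28E
Completed: cp=U+028E (starts at byte 3)
Byte[5]=35: 1-byte ASCII. cp=U+0035
Byte[6]=E3: 3-byte lead, need 2 cont bytes. acc=0x3
Byte[7]=AD: continuation. acc=(acc<<6)|0x2D=0xED
Byte[8]=A4: continuation. acc=(acc<<6)|0x24=0x3B64
Completed: cp=U+3B64 (starts at byte 6)

Answer: U+10F4 U+028E U+0035 U+3B64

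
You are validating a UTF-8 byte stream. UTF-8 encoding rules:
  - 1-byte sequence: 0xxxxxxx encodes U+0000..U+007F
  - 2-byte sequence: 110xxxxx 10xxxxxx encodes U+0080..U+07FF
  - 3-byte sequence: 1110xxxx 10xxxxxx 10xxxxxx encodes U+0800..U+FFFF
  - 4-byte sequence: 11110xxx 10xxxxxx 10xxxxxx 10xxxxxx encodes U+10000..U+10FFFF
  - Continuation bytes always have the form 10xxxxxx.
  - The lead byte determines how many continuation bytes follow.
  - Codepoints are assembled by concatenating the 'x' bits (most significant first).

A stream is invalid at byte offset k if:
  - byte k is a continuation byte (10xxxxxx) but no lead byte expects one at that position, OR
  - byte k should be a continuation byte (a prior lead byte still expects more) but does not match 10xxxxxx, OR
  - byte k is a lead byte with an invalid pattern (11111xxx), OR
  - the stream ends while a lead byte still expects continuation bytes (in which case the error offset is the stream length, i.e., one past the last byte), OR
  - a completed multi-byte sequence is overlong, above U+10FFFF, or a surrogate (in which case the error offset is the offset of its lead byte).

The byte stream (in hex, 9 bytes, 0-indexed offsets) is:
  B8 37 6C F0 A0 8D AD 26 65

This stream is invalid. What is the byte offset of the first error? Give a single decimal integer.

Byte[0]=B8: INVALID lead byte (not 0xxx/110x/1110/11110)

Answer: 0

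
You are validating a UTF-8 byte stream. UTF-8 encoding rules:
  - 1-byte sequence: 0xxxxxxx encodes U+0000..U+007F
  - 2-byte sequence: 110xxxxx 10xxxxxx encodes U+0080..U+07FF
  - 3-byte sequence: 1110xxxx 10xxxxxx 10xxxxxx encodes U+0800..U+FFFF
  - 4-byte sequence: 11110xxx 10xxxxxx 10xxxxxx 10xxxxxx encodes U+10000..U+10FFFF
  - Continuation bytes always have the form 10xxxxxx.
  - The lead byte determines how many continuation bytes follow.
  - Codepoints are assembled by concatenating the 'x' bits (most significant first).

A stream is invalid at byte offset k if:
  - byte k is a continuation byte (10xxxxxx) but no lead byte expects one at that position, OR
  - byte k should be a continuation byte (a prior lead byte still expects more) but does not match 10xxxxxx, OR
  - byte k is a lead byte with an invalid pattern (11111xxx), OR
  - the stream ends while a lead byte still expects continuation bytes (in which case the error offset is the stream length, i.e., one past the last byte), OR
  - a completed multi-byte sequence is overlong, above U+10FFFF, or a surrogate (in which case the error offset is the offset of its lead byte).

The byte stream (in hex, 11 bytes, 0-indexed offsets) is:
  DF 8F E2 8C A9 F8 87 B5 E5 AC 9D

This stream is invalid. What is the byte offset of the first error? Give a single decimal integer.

Answer: 5

Derivation:
Byte[0]=DF: 2-byte lead, need 1 cont bytes. acc=0x1F
Byte[1]=8F: continuation. acc=(acc<<6)|0x0F=0x7CF
Completed: cp=U+07CF (starts at byte 0)
Byte[2]=E2: 3-byte lead, need 2 cont bytes. acc=0x2
Byte[3]=8C: continuation. acc=(acc<<6)|0x0C=0x8C
Byte[4]=A9: continuation. acc=(acc<<6)|0x29=0x2329
Completed: cp=U+2329 (starts at byte 2)
Byte[5]=F8: INVALID lead byte (not 0xxx/110x/1110/11110)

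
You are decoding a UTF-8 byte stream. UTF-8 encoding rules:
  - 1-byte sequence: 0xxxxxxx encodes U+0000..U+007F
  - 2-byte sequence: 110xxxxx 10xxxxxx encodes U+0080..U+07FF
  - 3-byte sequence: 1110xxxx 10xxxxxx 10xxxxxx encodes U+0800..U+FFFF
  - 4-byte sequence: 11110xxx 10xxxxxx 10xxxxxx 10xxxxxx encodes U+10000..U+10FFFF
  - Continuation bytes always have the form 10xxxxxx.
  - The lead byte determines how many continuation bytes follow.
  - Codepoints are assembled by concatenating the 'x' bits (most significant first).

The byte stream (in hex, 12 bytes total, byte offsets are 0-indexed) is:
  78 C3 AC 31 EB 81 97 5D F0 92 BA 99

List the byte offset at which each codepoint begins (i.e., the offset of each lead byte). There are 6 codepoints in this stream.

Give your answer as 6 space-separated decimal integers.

Byte[0]=78: 1-byte ASCII. cp=U+0078
Byte[1]=C3: 2-byte lead, need 1 cont bytes. acc=0x3
Byte[2]=AC: continuation. acc=(acc<<6)|0x2C=0xEC
Completed: cp=U+00EC (starts at byte 1)
Byte[3]=31: 1-byte ASCII. cp=U+0031
Byte[4]=EB: 3-byte lead, need 2 cont bytes. acc=0xB
Byte[5]=81: continuation. acc=(acc<<6)|0x01=0x2C1
Byte[6]=97: continuation. acc=(acc<<6)|0x17=0xB057
Completed: cp=U+B057 (starts at byte 4)
Byte[7]=5D: 1-byte ASCII. cp=U+005D
Byte[8]=F0: 4-byte lead, need 3 cont bytes. acc=0x0
Byte[9]=92: continuation. acc=(acc<<6)|0x12=0x12
Byte[10]=BA: continuation. acc=(acc<<6)|0x3A=0x4BA
Byte[11]=99: continuation. acc=(acc<<6)|0x19=0x12E99
Completed: cp=U+12E99 (starts at byte 8)

Answer: 0 1 3 4 7 8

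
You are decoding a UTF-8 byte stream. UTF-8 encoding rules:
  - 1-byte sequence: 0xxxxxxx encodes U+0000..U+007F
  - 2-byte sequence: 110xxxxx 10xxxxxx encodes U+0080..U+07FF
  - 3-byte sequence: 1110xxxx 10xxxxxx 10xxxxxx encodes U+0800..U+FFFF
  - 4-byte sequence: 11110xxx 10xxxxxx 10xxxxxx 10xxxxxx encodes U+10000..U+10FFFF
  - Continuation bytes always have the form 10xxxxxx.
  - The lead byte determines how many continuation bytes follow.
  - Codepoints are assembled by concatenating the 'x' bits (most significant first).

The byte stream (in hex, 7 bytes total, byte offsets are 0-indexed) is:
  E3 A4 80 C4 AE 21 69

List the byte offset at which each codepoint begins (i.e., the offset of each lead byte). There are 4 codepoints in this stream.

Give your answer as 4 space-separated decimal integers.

Answer: 0 3 5 6

Derivation:
Byte[0]=E3: 3-byte lead, need 2 cont bytes. acc=0x3
Byte[1]=A4: continuation. acc=(acc<<6)|0x24=0xE4
Byte[2]=80: continuation. acc=(acc<<6)|0x00=0x3900
Completed: cp=U+3900 (starts at byte 0)
Byte[3]=C4: 2-byte lead, need 1 cont bytes. acc=0x4
Byte[4]=AE: continuation. acc=(acc<<6)|0x2E=0x12E
Completed: cp=U+012E (starts at byte 3)
Byte[5]=21: 1-byte ASCII. cp=U+0021
Byte[6]=69: 1-byte ASCII. cp=U+0069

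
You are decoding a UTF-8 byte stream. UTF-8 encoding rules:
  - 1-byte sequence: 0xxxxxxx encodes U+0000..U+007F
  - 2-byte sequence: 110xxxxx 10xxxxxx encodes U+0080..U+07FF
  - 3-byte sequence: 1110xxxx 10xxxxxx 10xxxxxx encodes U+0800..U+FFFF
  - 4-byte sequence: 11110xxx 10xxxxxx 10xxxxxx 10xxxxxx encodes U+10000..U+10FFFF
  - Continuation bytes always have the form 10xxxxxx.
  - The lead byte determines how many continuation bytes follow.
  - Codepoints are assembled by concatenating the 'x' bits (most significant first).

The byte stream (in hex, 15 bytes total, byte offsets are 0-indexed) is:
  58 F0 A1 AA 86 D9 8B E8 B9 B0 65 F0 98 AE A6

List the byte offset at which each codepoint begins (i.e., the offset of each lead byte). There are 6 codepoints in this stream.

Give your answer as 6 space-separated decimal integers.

Answer: 0 1 5 7 10 11

Derivation:
Byte[0]=58: 1-byte ASCII. cp=U+0058
Byte[1]=F0: 4-byte lead, need 3 cont bytes. acc=0x0
Byte[2]=A1: continuation. acc=(acc<<6)|0x21=0x21
Byte[3]=AA: continuation. acc=(acc<<6)|0x2A=0x86A
Byte[4]=86: continuation. acc=(acc<<6)|0x06=0x21A86
Completed: cp=U+21A86 (starts at byte 1)
Byte[5]=D9: 2-byte lead, need 1 cont bytes. acc=0x19
Byte[6]=8B: continuation. acc=(acc<<6)|0x0B=0x64B
Completed: cp=U+064B (starts at byte 5)
Byte[7]=E8: 3-byte lead, need 2 cont bytes. acc=0x8
Byte[8]=B9: continuation. acc=(acc<<6)|0x39=0x239
Byte[9]=B0: continuation. acc=(acc<<6)|0x30=0x8E70
Completed: cp=U+8E70 (starts at byte 7)
Byte[10]=65: 1-byte ASCII. cp=U+0065
Byte[11]=F0: 4-byte lead, need 3 cont bytes. acc=0x0
Byte[12]=98: continuation. acc=(acc<<6)|0x18=0x18
Byte[13]=AE: continuation. acc=(acc<<6)|0x2E=0x62E
Byte[14]=A6: continuation. acc=(acc<<6)|0x26=0x18BA6
Completed: cp=U+18BA6 (starts at byte 11)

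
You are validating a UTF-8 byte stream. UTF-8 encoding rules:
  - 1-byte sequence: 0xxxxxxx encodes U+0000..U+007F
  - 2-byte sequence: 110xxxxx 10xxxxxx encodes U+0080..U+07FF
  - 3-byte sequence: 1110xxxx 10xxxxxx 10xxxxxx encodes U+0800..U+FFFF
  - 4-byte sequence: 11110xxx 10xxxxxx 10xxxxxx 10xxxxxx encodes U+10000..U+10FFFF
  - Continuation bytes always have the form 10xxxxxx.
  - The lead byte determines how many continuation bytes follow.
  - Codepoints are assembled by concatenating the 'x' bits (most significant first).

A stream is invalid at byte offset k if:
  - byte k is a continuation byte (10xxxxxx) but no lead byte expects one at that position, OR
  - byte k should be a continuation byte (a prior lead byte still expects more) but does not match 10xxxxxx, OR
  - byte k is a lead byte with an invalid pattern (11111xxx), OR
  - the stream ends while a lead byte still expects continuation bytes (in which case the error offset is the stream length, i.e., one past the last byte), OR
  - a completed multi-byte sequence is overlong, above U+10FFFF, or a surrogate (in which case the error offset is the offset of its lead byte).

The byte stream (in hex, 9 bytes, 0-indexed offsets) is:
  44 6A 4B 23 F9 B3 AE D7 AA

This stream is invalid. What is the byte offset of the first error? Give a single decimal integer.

Answer: 4

Derivation:
Byte[0]=44: 1-byte ASCII. cp=U+0044
Byte[1]=6A: 1-byte ASCII. cp=U+006A
Byte[2]=4B: 1-byte ASCII. cp=U+004B
Byte[3]=23: 1-byte ASCII. cp=U+0023
Byte[4]=F9: INVALID lead byte (not 0xxx/110x/1110/11110)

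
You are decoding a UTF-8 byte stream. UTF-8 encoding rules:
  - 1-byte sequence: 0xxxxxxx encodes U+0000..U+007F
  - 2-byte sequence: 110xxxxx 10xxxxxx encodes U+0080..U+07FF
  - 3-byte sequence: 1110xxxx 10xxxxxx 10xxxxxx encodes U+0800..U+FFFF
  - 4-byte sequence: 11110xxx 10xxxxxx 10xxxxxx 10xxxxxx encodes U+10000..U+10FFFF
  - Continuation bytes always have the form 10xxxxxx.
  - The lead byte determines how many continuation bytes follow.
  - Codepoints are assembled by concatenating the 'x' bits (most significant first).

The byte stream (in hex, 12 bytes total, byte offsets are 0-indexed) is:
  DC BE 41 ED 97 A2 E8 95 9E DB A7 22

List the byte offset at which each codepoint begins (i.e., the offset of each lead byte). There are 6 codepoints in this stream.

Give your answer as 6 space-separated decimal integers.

Byte[0]=DC: 2-byte lead, need 1 cont bytes. acc=0x1C
Byte[1]=BE: continuation. acc=(acc<<6)|0x3E=0x73E
Completed: cp=U+073E (starts at byte 0)
Byte[2]=41: 1-byte ASCII. cp=U+0041
Byte[3]=ED: 3-byte lead, need 2 cont bytes. acc=0xD
Byte[4]=97: continuation. acc=(acc<<6)|0x17=0x357
Byte[5]=A2: continuation. acc=(acc<<6)|0x22=0xD5E2
Completed: cp=U+D5E2 (starts at byte 3)
Byte[6]=E8: 3-byte lead, need 2 cont bytes. acc=0x8
Byte[7]=95: continuation. acc=(acc<<6)|0x15=0x215
Byte[8]=9E: continuation. acc=(acc<<6)|0x1E=0x855E
Completed: cp=U+855E (starts at byte 6)
Byte[9]=DB: 2-byte lead, need 1 cont bytes. acc=0x1B
Byte[10]=A7: continuation. acc=(acc<<6)|0x27=0x6E7
Completed: cp=U+06E7 (starts at byte 9)
Byte[11]=22: 1-byte ASCII. cp=U+0022

Answer: 0 2 3 6 9 11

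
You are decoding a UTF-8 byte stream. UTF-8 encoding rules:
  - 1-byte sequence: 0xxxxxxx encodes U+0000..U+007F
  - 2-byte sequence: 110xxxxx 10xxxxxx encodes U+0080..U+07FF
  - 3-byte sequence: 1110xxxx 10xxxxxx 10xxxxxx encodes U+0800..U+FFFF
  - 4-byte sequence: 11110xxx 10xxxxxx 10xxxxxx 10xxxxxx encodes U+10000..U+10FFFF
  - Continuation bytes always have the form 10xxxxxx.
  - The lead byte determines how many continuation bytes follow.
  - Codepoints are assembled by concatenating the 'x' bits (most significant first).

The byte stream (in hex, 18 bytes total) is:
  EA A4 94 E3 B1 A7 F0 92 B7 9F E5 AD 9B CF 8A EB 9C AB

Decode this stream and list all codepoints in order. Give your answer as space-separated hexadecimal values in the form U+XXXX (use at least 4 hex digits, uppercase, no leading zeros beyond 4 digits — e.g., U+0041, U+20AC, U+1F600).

Answer: U+A914 U+3C67 U+12DDF U+5B5B U+03CA U+B72B

Derivation:
Byte[0]=EA: 3-byte lead, need 2 cont bytes. acc=0xA
Byte[1]=A4: continuation. acc=(acc<<6)|0x24=0x2A4
Byte[2]=94: continuation. acc=(acc<<6)|0x14=0xA914
Completed: cp=U+A914 (starts at byte 0)
Byte[3]=E3: 3-byte lead, need 2 cont bytes. acc=0x3
Byte[4]=B1: continuation. acc=(acc<<6)|0x31=0xF1
Byte[5]=A7: continuation. acc=(acc<<6)|0x27=0x3C67
Completed: cp=U+3C67 (starts at byte 3)
Byte[6]=F0: 4-byte lead, need 3 cont bytes. acc=0x0
Byte[7]=92: continuation. acc=(acc<<6)|0x12=0x12
Byte[8]=B7: continuation. acc=(acc<<6)|0x37=0x4B7
Byte[9]=9F: continuation. acc=(acc<<6)|0x1F=0x12DDF
Completed: cp=U+12DDF (starts at byte 6)
Byte[10]=E5: 3-byte lead, need 2 cont bytes. acc=0x5
Byte[11]=AD: continuation. acc=(acc<<6)|0x2D=0x16D
Byte[12]=9B: continuation. acc=(acc<<6)|0x1B=0x5B5B
Completed: cp=U+5B5B (starts at byte 10)
Byte[13]=CF: 2-byte lead, need 1 cont bytes. acc=0xF
Byte[14]=8A: continuation. acc=(acc<<6)|0x0A=0x3CA
Completed: cp=U+03CA (starts at byte 13)
Byte[15]=EB: 3-byte lead, need 2 cont bytes. acc=0xB
Byte[16]=9C: continuation. acc=(acc<<6)|0x1C=0x2DC
Byte[17]=AB: continuation. acc=(acc<<6)|0x2B=0xB72B
Completed: cp=U+B72B (starts at byte 15)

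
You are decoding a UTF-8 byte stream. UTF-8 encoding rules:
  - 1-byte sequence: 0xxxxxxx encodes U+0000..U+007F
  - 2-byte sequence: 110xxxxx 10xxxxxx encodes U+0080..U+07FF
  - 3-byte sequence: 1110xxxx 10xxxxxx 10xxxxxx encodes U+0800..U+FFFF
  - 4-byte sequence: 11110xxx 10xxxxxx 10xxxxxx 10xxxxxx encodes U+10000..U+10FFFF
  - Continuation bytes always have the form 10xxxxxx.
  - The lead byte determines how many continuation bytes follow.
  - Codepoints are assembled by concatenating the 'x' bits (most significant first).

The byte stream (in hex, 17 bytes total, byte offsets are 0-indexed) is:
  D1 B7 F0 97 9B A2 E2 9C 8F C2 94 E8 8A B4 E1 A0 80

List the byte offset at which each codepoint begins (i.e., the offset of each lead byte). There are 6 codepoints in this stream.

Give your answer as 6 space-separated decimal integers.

Answer: 0 2 6 9 11 14

Derivation:
Byte[0]=D1: 2-byte lead, need 1 cont bytes. acc=0x11
Byte[1]=B7: continuation. acc=(acc<<6)|0x37=0x477
Completed: cp=U+0477 (starts at byte 0)
Byte[2]=F0: 4-byte lead, need 3 cont bytes. acc=0x0
Byte[3]=97: continuation. acc=(acc<<6)|0x17=0x17
Byte[4]=9B: continuation. acc=(acc<<6)|0x1B=0x5DB
Byte[5]=A2: continuation. acc=(acc<<6)|0x22=0x176E2
Completed: cp=U+176E2 (starts at byte 2)
Byte[6]=E2: 3-byte lead, need 2 cont bytes. acc=0x2
Byte[7]=9C: continuation. acc=(acc<<6)|0x1C=0x9C
Byte[8]=8F: continuation. acc=(acc<<6)|0x0F=0x270F
Completed: cp=U+270F (starts at byte 6)
Byte[9]=C2: 2-byte lead, need 1 cont bytes. acc=0x2
Byte[10]=94: continuation. acc=(acc<<6)|0x14=0x94
Completed: cp=U+0094 (starts at byte 9)
Byte[11]=E8: 3-byte lead, need 2 cont bytes. acc=0x8
Byte[12]=8A: continuation. acc=(acc<<6)|0x0A=0x20A
Byte[13]=B4: continuation. acc=(acc<<6)|0x34=0x82B4
Completed: cp=U+82B4 (starts at byte 11)
Byte[14]=E1: 3-byte lead, need 2 cont bytes. acc=0x1
Byte[15]=A0: continuation. acc=(acc<<6)|0x20=0x60
Byte[16]=80: continuation. acc=(acc<<6)|0x00=0x1800
Completed: cp=U+1800 (starts at byte 14)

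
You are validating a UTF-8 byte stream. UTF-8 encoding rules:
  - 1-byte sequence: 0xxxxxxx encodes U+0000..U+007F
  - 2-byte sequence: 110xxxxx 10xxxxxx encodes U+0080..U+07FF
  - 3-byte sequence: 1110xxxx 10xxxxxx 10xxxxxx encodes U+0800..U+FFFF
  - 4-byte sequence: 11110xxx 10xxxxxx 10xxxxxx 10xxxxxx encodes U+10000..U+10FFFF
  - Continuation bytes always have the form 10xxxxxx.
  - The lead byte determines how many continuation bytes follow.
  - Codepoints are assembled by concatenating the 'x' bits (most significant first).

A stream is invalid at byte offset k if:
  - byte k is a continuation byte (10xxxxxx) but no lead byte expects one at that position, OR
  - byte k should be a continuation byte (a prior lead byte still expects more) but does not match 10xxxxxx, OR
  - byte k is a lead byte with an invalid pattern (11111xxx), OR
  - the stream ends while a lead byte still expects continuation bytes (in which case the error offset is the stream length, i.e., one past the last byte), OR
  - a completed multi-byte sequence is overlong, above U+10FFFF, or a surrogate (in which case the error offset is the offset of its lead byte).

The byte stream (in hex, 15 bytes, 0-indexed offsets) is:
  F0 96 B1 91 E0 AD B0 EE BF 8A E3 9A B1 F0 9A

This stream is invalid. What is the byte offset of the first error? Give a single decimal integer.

Byte[0]=F0: 4-byte lead, need 3 cont bytes. acc=0x0
Byte[1]=96: continuation. acc=(acc<<6)|0x16=0x16
Byte[2]=B1: continuation. acc=(acc<<6)|0x31=0x5B1
Byte[3]=91: continuation. acc=(acc<<6)|0x11=0x16C51
Completed: cp=U+16C51 (starts at byte 0)
Byte[4]=E0: 3-byte lead, need 2 cont bytes. acc=0x0
Byte[5]=AD: continuation. acc=(acc<<6)|0x2D=0x2D
Byte[6]=B0: continuation. acc=(acc<<6)|0x30=0xB70
Completed: cp=U+0B70 (starts at byte 4)
Byte[7]=EE: 3-byte lead, need 2 cont bytes. acc=0xE
Byte[8]=BF: continuation. acc=(acc<<6)|0x3F=0x3BF
Byte[9]=8A: continuation. acc=(acc<<6)|0x0A=0xEFCA
Completed: cp=U+EFCA (starts at byte 7)
Byte[10]=E3: 3-byte lead, need 2 cont bytes. acc=0x3
Byte[11]=9A: continuation. acc=(acc<<6)|0x1A=0xDA
Byte[12]=B1: continuation. acc=(acc<<6)|0x31=0x36B1
Completed: cp=U+36B1 (starts at byte 10)
Byte[13]=F0: 4-byte lead, need 3 cont bytes. acc=0x0
Byte[14]=9A: continuation. acc=(acc<<6)|0x1A=0x1A
Byte[15]: stream ended, expected continuation. INVALID

Answer: 15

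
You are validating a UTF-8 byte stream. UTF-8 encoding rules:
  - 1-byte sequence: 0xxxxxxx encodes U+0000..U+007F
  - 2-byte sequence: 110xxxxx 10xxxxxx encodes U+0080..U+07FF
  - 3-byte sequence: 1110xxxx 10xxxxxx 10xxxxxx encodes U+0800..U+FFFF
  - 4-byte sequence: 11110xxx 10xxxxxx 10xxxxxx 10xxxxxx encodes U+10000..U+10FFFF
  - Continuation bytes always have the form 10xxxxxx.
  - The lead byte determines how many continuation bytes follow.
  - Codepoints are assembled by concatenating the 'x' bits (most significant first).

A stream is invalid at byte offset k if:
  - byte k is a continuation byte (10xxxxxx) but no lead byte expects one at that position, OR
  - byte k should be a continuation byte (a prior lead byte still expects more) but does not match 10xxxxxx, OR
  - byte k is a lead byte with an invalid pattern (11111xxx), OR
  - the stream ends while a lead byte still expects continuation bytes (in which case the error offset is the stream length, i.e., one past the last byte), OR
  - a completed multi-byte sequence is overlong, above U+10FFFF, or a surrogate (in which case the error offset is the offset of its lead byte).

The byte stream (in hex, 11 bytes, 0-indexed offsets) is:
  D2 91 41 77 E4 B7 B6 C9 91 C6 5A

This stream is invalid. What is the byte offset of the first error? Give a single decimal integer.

Answer: 10

Derivation:
Byte[0]=D2: 2-byte lead, need 1 cont bytes. acc=0x12
Byte[1]=91: continuation. acc=(acc<<6)|0x11=0x491
Completed: cp=U+0491 (starts at byte 0)
Byte[2]=41: 1-byte ASCII. cp=U+0041
Byte[3]=77: 1-byte ASCII. cp=U+0077
Byte[4]=E4: 3-byte lead, need 2 cont bytes. acc=0x4
Byte[5]=B7: continuation. acc=(acc<<6)|0x37=0x137
Byte[6]=B6: continuation. acc=(acc<<6)|0x36=0x4DF6
Completed: cp=U+4DF6 (starts at byte 4)
Byte[7]=C9: 2-byte lead, need 1 cont bytes. acc=0x9
Byte[8]=91: continuation. acc=(acc<<6)|0x11=0x251
Completed: cp=U+0251 (starts at byte 7)
Byte[9]=C6: 2-byte lead, need 1 cont bytes. acc=0x6
Byte[10]=5A: expected 10xxxxxx continuation. INVALID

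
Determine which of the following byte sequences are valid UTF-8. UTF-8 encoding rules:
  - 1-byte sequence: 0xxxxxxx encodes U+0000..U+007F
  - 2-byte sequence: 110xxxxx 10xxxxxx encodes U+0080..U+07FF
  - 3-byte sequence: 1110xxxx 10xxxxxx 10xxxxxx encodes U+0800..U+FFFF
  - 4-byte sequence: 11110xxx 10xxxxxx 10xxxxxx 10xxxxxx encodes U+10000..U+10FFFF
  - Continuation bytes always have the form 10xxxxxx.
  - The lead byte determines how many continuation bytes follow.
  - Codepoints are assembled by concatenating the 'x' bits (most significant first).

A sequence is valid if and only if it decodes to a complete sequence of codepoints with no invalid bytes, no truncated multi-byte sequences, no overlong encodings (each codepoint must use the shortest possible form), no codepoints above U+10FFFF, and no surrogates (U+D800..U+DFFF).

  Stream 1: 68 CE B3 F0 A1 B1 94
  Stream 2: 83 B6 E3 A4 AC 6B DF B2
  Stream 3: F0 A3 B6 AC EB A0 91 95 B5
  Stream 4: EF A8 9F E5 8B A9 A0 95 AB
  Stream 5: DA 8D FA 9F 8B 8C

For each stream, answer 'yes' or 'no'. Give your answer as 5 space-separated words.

Answer: yes no no no no

Derivation:
Stream 1: decodes cleanly. VALID
Stream 2: error at byte offset 0. INVALID
Stream 3: error at byte offset 7. INVALID
Stream 4: error at byte offset 6. INVALID
Stream 5: error at byte offset 2. INVALID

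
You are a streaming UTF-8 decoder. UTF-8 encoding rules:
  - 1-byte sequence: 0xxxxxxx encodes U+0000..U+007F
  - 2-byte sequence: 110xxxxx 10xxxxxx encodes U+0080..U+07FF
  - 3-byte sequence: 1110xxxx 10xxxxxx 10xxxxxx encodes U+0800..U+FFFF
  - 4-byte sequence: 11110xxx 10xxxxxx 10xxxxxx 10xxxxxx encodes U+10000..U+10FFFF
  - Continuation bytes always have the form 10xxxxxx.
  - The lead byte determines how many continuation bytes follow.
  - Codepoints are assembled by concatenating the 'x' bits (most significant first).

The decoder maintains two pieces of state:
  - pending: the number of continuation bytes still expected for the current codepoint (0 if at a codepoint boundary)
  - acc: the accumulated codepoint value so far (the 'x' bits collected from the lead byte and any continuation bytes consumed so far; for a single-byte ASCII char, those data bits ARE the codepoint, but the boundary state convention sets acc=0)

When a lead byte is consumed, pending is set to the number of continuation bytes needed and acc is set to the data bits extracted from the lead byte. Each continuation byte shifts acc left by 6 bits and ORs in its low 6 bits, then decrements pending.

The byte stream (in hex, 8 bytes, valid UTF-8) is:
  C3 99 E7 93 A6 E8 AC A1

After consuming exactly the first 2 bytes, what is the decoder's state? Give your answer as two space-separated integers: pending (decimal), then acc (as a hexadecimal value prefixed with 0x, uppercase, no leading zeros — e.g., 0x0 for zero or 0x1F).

Byte[0]=C3: 2-byte lead. pending=1, acc=0x3
Byte[1]=99: continuation. acc=(acc<<6)|0x19=0xD9, pending=0

Answer: 0 0xD9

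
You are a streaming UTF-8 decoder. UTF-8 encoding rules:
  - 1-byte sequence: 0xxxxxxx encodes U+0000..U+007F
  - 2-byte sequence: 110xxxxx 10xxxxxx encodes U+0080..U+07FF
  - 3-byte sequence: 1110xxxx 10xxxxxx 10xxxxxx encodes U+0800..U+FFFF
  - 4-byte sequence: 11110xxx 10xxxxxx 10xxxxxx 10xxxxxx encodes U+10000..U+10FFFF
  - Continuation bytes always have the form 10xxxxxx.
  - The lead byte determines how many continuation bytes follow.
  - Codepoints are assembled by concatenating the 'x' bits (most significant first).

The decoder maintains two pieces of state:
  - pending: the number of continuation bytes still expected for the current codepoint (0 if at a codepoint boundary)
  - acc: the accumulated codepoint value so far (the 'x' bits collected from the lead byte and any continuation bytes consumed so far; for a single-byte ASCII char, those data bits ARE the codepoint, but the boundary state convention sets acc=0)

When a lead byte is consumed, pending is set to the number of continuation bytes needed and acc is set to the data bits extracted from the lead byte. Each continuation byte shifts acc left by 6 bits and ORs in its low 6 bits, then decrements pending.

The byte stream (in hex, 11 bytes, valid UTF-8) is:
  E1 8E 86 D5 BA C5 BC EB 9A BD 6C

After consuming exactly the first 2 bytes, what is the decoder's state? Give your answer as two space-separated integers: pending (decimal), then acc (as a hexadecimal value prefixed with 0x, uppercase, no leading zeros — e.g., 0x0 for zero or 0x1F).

Answer: 1 0x4E

Derivation:
Byte[0]=E1: 3-byte lead. pending=2, acc=0x1
Byte[1]=8E: continuation. acc=(acc<<6)|0x0E=0x4E, pending=1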